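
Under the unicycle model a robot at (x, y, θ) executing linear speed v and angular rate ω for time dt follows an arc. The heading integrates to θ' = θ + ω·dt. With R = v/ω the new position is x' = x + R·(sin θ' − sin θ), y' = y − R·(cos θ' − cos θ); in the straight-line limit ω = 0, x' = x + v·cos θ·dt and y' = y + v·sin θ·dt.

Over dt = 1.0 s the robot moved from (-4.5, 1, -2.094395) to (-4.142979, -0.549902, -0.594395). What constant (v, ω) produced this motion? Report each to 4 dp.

v = 1.7500, ω = 1.5000

Δθ = -0.594395 − -2.094395 = 1.500000
ω = Δθ/dt = 1.500000/1.0 = 1.5000
R = −Δy/(cos θ' − cos θ) = 1.1667
v = R·ω = 1.1667·1.5000 = 1.7500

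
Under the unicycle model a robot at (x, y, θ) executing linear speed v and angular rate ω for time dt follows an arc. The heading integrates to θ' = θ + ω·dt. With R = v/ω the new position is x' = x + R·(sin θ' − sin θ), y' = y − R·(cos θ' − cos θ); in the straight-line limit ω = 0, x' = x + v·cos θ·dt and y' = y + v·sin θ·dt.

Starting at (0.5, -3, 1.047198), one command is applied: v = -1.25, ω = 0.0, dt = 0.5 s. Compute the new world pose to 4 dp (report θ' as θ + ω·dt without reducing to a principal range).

θ' = 1.0472 + 0.0·0.5 = 1.0472
ω = 0 → straight: x' = 0.5 + -1.25·cos(1.0472)·0.5 = 0.1875
y' = -3 + -1.25·sin(1.0472)·0.5 = -3.5413

(0.1875, -3.5413, 1.0472)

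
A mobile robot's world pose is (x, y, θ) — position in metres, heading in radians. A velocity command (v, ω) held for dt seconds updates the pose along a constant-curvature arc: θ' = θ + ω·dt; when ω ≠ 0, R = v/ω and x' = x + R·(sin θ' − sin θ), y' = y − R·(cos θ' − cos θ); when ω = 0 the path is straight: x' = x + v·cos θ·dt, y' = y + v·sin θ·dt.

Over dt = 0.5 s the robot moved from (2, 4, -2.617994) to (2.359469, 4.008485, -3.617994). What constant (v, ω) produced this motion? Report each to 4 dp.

Δθ = -3.617994 − -2.617994 = -1.000000
ω = Δθ/dt = -1.000000/0.5 = -2.0000
R = Δx/(sin θ' − sin θ) = 0.3750
v = R·ω = 0.3750·-2.0000 = -0.7500

v = -0.7500, ω = -2.0000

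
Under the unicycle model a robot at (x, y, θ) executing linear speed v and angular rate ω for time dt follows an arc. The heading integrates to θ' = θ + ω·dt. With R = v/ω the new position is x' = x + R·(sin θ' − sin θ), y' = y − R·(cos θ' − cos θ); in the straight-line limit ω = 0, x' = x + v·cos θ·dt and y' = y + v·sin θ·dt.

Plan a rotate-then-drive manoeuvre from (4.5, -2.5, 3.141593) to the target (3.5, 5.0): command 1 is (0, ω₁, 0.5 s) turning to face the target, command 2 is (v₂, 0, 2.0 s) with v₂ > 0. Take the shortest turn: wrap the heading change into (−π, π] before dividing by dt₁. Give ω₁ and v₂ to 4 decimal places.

heading to target = atan2(5−-2.5, 3.5−4.5) = 1.7033
Δθ = wrap(1.7033 − 3.1416) = -1.4382; ω₁ = Δθ/dt₁ = -2.8765
distance = √((3.5−4.5)² + (5−-2.5)²) = 7.5664; v₂ = distance/dt₂ = 3.7832

ω₁ = -2.8765, v₂ = 3.7832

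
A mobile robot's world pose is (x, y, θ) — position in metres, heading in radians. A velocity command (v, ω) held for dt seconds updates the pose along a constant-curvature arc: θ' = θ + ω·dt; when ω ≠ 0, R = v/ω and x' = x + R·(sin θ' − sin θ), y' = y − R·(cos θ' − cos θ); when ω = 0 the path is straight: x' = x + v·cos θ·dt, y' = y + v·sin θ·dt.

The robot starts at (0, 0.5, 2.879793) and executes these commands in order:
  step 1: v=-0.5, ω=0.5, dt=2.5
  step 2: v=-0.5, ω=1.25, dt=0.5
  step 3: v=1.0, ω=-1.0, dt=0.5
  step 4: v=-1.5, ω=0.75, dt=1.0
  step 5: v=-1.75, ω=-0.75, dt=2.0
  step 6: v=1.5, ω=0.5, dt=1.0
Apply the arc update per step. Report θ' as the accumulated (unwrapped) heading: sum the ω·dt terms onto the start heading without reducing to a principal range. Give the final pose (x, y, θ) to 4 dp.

step 1: θ'=4.1298 (R=-1.0000) → pose (1.0939, 0.9157, 4.1298)
step 2: θ'=4.7548 (R=-0.4000) → pose (1.1595, 1.1528, 4.7548)
step 3: θ'=4.2548 (R=-1.0000) → pose (1.0575, 0.6686, 4.2548)
step 4: θ'=5.0048 (R=-2.0000) → pose (1.1784, 2.1287, 5.0048)
step 5: θ'=3.5048 (R=2.3333) → pose (2.5837, 4.9824, 3.5048)
step 6: θ'=4.0048 (R=3.0000) → pose (1.3697, 4.1281, 4.0048)

(1.3697, 4.1281, 4.0048)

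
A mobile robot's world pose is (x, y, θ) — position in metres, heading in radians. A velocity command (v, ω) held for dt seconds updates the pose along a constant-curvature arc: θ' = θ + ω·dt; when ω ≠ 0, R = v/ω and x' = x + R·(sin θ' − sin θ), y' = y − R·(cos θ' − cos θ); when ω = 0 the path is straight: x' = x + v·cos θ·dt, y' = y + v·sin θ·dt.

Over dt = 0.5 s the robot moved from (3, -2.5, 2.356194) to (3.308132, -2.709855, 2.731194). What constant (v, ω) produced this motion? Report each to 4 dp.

Δθ = 2.731194 − 2.356194 = 0.375000
ω = Δθ/dt = 0.375000/0.5 = 0.7500
R = Δx/(sin θ' − sin θ) = -1.0000
v = R·ω = -1.0000·0.7500 = -0.7500

v = -0.7500, ω = 0.7500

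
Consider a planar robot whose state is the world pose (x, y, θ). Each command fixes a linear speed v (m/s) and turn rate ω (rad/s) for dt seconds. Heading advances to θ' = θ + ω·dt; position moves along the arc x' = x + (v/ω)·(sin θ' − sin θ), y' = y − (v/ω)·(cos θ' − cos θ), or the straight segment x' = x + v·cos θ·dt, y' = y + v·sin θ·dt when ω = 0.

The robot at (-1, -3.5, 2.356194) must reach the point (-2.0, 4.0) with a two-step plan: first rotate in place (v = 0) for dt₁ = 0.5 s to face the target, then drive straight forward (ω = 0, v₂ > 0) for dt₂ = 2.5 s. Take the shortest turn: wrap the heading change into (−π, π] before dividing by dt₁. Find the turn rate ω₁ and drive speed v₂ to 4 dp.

ω₁ = -1.3057, v₂ = 3.0265

heading to target = atan2(4−-3.5, -2−-1) = 1.7033
Δθ = wrap(1.7033 − 2.3562) = -0.6528; ω₁ = Δθ/dt₁ = -1.3057
distance = √((-2−-1)² + (4−-3.5)²) = 7.5664; v₂ = distance/dt₂ = 3.0265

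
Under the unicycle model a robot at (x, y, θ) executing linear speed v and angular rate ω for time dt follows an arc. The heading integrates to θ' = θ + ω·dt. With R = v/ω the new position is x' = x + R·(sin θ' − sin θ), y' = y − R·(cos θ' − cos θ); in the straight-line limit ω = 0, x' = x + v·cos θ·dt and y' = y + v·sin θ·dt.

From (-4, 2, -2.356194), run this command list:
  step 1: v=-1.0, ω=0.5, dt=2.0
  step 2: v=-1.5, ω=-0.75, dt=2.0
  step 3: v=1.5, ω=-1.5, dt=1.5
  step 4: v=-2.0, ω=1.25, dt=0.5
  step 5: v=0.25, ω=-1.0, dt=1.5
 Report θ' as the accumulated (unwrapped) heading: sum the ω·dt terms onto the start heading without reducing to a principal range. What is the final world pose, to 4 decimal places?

step 1: θ'=-1.3562 (R=-2.0000) → pose (-3.4601, 3.8401, -1.3562)
step 2: θ'=-2.8562 (R=2.0000) → pose (-2.0690, 6.1851, -2.8562)
step 3: θ'=-5.1062 (R=-1.0000) → pose (-3.2740, 7.5284, -5.1062)
step 4: θ'=-4.4812 (R=-1.6000) → pose (-3.3539, 6.5478, -4.4812)
step 5: θ'=-5.9812 (R=-0.2500) → pose (-3.1850, 6.8438, -5.9812)

(-3.1850, 6.8438, -5.9812)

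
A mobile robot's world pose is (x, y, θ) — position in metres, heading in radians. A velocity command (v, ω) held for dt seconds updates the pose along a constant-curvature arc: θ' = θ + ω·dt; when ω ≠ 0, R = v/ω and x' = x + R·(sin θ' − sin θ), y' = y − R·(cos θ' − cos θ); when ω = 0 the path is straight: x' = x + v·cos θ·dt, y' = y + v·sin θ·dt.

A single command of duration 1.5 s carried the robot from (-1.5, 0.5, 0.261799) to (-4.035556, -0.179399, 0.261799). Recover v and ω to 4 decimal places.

Δθ = 0.261799 − 0.261799 = 0.000000
ω = Δθ/dt = 0.000000/1.5 = 0.0000
ω = 0 → v = (Δx·cos θ + Δy·sin θ)/dt = -1.7500

v = -1.7500, ω = 0.0000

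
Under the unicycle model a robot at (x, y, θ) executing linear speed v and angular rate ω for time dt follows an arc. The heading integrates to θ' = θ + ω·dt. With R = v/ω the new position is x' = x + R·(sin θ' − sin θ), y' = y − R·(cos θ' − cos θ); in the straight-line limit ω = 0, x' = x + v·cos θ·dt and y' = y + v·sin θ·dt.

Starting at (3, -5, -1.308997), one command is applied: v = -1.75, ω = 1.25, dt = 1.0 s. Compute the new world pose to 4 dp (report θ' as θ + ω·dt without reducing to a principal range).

(1.7303, -3.9648, -0.0590)

θ' = -1.3090 + 1.25·1.0 = -0.0590
R = v/ω = -1.75/1.25 = -1.4000
x' = 3 + -1.4000·(sin -0.0590 − sin -1.3090) = 1.7303
y' = -5 − -1.4000·(cos -0.0590 − cos -1.3090) = -3.9648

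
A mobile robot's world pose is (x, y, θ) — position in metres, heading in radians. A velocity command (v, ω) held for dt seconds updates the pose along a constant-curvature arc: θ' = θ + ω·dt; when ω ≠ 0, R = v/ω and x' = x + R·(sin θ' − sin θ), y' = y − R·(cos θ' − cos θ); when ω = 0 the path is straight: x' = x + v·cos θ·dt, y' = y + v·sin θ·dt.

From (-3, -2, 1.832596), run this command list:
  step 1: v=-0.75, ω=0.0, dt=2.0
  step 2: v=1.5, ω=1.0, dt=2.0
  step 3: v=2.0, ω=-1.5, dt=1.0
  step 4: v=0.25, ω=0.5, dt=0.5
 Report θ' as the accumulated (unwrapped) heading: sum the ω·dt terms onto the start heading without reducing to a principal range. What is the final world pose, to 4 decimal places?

(-6.9278, -2.4952, 2.5826)

step 1: θ'=1.8326 (straight) → pose (-2.6118, -3.4489, 1.8326)
step 2: θ'=3.8326 (R=1.5000) → pose (-5.0166, -2.6812, 3.8326)
step 3: θ'=2.3326 (R=-1.3333) → pose (-6.8312, -2.5740, 2.3326)
step 4: θ'=2.5826 (R=0.5000) → pose (-6.9278, -2.4952, 2.5826)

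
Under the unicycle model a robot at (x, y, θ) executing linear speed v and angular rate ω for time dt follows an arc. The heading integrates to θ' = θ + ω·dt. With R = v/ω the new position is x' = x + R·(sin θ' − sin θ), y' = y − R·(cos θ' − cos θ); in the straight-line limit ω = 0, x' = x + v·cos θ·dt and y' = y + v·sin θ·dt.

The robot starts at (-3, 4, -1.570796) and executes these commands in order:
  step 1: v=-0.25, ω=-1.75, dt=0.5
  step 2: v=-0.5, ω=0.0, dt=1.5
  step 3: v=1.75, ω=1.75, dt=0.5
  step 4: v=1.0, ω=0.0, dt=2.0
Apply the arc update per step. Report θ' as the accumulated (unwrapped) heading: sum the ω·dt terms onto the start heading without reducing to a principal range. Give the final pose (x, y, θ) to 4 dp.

(-2.7321, 1.8229, -1.5708)

step 1: θ'=-2.4458 (R=0.1429) → pose (-2.9487, 4.1096, -2.4458)
step 2: θ'=-2.4458 (straight) → pose (-2.3731, 4.5904, -2.4458)
step 3: θ'=-1.5708 (R=1.0000) → pose (-2.7321, 3.8229, -1.5708)
step 4: θ'=-1.5708 (straight) → pose (-2.7321, 1.8229, -1.5708)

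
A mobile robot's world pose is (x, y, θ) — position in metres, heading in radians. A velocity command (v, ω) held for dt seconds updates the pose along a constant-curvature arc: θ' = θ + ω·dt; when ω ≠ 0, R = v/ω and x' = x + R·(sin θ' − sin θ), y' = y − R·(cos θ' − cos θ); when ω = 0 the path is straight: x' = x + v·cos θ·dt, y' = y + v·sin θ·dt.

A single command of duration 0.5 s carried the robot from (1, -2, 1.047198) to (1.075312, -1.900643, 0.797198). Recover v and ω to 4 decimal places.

v = 0.2500, ω = -0.5000

Δθ = 0.797198 − 1.047198 = -0.250000
ω = Δθ/dt = -0.250000/0.5 = -0.5000
R = −Δy/(cos θ' − cos θ) = -0.5000
v = R·ω = -0.5000·-0.5000 = 0.2500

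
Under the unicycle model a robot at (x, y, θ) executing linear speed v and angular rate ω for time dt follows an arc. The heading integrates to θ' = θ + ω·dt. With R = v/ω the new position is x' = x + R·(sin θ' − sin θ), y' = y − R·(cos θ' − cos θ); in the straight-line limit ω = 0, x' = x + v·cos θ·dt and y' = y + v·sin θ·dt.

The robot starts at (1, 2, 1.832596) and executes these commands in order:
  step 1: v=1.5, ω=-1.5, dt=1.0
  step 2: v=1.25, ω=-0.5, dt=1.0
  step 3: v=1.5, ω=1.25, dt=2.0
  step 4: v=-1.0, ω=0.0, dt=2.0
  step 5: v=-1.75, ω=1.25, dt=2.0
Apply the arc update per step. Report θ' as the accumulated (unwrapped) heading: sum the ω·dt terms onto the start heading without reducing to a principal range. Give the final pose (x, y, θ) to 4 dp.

(7.7239, 5.0046, 4.8326)

step 1: θ'=0.3326 (R=-1.0000) → pose (1.6394, 3.2040, 0.3326)
step 2: θ'=-0.1674 (R=-2.5000) → pose (2.8722, 3.3061, -0.1674)
step 3: θ'=2.3326 (R=1.2000) → pose (3.9405, 5.3176, 2.3326)
step 4: θ'=2.3326 (straight) → pose (5.3209, 3.8704, 2.3326)
step 5: θ'=4.8326 (R=-1.4000) → pose (7.7239, 5.0046, 4.8326)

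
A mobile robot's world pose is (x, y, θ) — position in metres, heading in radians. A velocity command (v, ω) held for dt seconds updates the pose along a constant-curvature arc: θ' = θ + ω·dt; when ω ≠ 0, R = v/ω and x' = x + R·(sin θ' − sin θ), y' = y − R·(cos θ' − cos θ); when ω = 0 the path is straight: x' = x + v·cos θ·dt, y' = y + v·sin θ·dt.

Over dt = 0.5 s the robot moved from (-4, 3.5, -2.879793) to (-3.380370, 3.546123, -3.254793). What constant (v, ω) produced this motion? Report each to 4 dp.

Δθ = -3.254793 − -2.879793 = -0.375000
ω = Δθ/dt = -0.375000/0.5 = -0.7500
R = Δx/(sin θ' − sin θ) = 1.6667
v = R·ω = 1.6667·-0.7500 = -1.2500

v = -1.2500, ω = -0.7500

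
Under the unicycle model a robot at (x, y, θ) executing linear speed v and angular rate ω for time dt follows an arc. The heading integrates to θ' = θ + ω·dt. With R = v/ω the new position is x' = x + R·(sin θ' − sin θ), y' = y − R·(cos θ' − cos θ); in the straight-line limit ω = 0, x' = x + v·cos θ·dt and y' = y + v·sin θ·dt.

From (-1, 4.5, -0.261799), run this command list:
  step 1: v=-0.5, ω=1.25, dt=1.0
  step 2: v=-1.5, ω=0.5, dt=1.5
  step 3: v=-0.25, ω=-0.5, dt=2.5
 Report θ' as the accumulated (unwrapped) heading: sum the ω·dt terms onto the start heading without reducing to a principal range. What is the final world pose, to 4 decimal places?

step 1: θ'=0.9882 (R=-0.4000) → pose (-1.4375, 4.3337, 0.9882)
step 2: θ'=1.7382 (R=-3.0000) → pose (-1.8905, 2.1833, 1.7382)
step 3: θ'=0.4882 (R=0.5000) → pose (-2.1490, 1.6584, 0.4882)

(-2.1490, 1.6584, 0.4882)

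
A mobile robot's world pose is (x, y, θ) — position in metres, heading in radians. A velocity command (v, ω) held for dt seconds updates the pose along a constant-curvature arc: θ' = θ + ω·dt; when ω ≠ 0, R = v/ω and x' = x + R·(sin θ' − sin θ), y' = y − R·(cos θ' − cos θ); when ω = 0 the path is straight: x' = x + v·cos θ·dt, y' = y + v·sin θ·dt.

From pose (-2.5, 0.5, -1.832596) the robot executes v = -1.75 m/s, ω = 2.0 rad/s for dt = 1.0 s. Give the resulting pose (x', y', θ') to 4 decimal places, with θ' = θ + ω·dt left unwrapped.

(-3.4910, 1.5892, 0.1674)

θ' = -1.8326 + 2.0·1.0 = 0.1674
R = v/ω = -1.75/2.0 = -0.8750
x' = -2.5 + -0.8750·(sin 0.1674 − sin -1.8326) = -3.4910
y' = 0.5 − -0.8750·(cos 0.1674 − cos -1.8326) = 1.5892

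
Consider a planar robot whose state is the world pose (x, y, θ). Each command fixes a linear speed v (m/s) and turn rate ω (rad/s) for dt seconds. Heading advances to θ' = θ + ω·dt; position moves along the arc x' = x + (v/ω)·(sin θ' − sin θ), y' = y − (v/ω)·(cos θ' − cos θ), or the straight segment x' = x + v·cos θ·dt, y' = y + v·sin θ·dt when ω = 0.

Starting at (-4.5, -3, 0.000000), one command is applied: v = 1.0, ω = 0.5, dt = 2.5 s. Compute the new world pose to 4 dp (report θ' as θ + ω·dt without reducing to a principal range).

θ' = 0.0000 + 0.5·2.5 = 1.2500
R = v/ω = 1.0/0.5 = 2.0000
x' = -4.5 + 2.0000·(sin 1.2500 − sin 0.0000) = -2.6020
y' = -3 − 2.0000·(cos 1.2500 − cos 0.0000) = -1.6306

(-2.6020, -1.6306, 1.2500)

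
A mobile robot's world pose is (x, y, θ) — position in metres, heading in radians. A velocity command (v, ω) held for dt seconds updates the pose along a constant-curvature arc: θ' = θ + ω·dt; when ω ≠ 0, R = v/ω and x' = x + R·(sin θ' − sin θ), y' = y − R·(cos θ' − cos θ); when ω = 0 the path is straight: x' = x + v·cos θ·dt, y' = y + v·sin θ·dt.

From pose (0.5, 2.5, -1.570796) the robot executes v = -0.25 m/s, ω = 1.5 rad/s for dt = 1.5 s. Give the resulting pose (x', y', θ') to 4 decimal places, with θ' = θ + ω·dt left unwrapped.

θ' = -1.5708 + 1.5·1.5 = 0.6792
R = v/ω = -0.25/1.5 = -0.1667
x' = 0.5 + -0.1667·(sin 0.6792 − sin -1.5708) = 0.2286
y' = 2.5 − -0.1667·(cos 0.6792 − cos -1.5708) = 2.6297

(0.2286, 2.6297, 0.6792)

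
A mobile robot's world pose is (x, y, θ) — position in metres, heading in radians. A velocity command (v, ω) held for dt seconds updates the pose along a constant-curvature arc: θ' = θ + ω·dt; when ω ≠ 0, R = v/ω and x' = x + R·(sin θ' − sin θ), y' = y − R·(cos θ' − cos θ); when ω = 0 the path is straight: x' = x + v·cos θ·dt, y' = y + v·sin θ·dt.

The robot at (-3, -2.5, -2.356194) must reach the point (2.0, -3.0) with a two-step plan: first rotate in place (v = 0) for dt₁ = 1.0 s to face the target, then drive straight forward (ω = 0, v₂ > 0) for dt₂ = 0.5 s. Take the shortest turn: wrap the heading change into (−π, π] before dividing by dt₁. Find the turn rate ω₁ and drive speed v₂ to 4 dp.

ω₁ = 2.2565, v₂ = 10.0499

heading to target = atan2(-3−-2.5, 2−-3) = -0.0997
Δθ = wrap(-0.0997 − -2.3562) = 2.2565; ω₁ = Δθ/dt₁ = 2.2565
distance = √((2−-3)² + (-3−-2.5)²) = 5.0249; v₂ = distance/dt₂ = 10.0499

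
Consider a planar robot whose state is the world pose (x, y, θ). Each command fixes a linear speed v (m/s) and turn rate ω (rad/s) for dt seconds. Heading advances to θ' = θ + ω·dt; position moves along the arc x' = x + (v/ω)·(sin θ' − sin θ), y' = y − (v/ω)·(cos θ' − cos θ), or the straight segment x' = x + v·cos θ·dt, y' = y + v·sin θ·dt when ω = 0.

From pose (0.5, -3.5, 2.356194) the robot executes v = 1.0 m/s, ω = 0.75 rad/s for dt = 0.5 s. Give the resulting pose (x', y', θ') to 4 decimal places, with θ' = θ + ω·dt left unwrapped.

θ' = 2.3562 + 0.75·0.5 = 2.7312
R = v/ω = 1.0/0.75 = 1.3333
x' = 0.5 + 1.3333·(sin 2.7312 − sin 2.3562) = 0.0892
y' = -3.5 − 1.3333·(cos 2.7312 − cos 2.3562) = -3.2202

(0.0892, -3.2202, 2.7312)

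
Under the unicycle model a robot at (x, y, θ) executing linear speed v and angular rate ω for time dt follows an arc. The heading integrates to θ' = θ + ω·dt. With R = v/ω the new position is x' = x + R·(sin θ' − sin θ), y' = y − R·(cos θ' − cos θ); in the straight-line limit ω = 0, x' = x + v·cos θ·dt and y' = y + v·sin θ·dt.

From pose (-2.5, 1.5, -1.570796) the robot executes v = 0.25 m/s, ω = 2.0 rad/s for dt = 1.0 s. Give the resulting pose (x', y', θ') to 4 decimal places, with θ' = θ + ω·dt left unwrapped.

θ' = -1.5708 + 2.0·1.0 = 0.4292
R = v/ω = 0.25/2.0 = 0.1250
x' = -2.5 + 0.1250·(sin 0.4292 − sin -1.5708) = -2.3230
y' = 1.5 − 0.1250·(cos 0.4292 − cos -1.5708) = 1.3863

(-2.3230, 1.3863, 0.4292)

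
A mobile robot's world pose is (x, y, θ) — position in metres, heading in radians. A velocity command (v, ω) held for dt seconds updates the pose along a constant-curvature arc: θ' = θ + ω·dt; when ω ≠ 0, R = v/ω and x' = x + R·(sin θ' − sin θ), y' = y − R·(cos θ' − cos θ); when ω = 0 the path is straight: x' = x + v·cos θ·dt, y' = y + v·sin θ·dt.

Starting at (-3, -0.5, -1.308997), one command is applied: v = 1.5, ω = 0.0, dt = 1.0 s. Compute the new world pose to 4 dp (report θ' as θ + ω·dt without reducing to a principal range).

(-2.6118, -1.9489, -1.3090)

θ' = -1.3090 + 0.0·1.0 = -1.3090
ω = 0 → straight: x' = -3 + 1.5·cos(-1.3090)·1.0 = -2.6118
y' = -0.5 + 1.5·sin(-1.3090)·1.0 = -1.9489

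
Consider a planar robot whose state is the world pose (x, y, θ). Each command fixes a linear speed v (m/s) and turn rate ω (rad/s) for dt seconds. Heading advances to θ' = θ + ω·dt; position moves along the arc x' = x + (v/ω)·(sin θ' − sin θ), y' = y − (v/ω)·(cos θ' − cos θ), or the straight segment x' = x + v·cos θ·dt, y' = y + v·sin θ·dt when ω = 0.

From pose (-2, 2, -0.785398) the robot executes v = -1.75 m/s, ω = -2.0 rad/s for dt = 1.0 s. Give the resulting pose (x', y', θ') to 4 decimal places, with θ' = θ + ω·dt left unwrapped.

θ' = -0.7854 + -2.0·1.0 = -2.7854
R = v/ω = -1.75/-2.0 = 0.8750
x' = -2 + 0.8750·(sin -2.7854 − sin -0.7854) = -1.6864
y' = 2 − 0.8750·(cos -2.7854 − cos -0.7854) = 3.4388

(-1.6864, 3.4388, -2.7854)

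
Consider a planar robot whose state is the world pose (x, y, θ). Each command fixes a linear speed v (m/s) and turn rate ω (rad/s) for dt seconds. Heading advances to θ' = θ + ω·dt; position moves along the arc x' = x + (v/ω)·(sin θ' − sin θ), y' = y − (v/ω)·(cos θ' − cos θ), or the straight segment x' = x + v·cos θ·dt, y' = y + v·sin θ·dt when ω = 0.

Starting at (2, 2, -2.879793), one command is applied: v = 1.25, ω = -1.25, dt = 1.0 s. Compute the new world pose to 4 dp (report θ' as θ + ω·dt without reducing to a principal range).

(0.9061, 2.4157, -4.1298)

θ' = -2.8798 + -1.25·1.0 = -4.1298
R = v/ω = 1.25/-1.25 = -1.0000
x' = 2 + -1.0000·(sin -4.1298 − sin -2.8798) = 0.9061
y' = 2 − -1.0000·(cos -4.1298 − cos -2.8798) = 2.4157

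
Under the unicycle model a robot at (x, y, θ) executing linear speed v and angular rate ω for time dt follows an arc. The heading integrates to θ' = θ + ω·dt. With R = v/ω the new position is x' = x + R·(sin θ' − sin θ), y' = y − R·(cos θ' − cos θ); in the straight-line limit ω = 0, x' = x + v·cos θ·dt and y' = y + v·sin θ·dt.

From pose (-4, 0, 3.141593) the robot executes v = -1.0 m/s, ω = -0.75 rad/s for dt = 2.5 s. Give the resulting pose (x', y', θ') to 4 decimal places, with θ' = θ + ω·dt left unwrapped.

θ' = 3.1416 + -0.75·2.5 = 1.2666
R = v/ω = -1.0/-0.75 = 1.3333
x' = -4 + 1.3333·(sin 1.2666 − sin 3.1416) = -2.7279
y' = 0 − 1.3333·(cos 1.2666 − cos 3.1416) = -1.7327

(-2.7279, -1.7327, 1.2666)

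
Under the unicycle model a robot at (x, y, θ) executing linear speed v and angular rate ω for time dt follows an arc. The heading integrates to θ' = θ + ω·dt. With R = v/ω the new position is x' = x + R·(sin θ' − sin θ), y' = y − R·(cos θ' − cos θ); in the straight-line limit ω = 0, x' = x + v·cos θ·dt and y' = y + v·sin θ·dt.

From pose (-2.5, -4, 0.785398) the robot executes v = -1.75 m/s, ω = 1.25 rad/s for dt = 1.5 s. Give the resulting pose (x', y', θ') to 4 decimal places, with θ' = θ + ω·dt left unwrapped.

θ' = 0.7854 + 1.25·1.5 = 2.6604
R = v/ω = -1.75/1.25 = -1.4000
x' = -2.5 + -1.4000·(sin 2.6604 − sin 0.7854) = -2.1580
y' = -4 − -1.4000·(cos 2.6604 − cos 0.7854) = -6.2310

(-2.1580, -6.2310, 2.6604)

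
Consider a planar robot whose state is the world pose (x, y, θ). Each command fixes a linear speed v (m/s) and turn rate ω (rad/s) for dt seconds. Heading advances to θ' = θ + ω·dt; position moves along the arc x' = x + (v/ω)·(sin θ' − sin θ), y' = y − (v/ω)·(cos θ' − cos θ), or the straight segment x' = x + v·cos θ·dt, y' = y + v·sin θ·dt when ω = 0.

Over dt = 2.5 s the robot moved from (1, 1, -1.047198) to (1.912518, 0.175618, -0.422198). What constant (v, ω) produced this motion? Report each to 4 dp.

v = 0.5000, ω = 0.2500

Δθ = -0.422198 − -1.047198 = 0.625000
ω = Δθ/dt = 0.625000/2.5 = 0.2500
R = Δx/(sin θ' − sin θ) = 2.0000
v = R·ω = 2.0000·0.2500 = 0.5000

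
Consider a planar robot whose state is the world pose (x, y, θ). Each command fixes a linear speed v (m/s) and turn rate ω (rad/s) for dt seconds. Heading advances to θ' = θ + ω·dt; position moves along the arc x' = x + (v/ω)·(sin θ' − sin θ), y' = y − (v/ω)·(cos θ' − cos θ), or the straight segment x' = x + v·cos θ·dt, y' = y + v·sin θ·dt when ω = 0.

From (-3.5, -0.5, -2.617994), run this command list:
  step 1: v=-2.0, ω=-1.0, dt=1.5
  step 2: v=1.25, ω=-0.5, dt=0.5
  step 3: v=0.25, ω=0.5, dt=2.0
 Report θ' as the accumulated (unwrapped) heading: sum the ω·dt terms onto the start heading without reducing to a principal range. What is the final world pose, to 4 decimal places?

step 1: θ'=-4.1180 (R=2.0000) → pose (-0.8430, -1.1120, -4.1180)
step 2: θ'=-4.3680 (R=-2.5000) → pose (-1.1250, -0.5561, -4.3680)
step 3: θ'=-3.3680 (R=0.5000) → pose (-1.4834, -0.2377, -3.3680)

(-1.4834, -0.2377, -3.3680)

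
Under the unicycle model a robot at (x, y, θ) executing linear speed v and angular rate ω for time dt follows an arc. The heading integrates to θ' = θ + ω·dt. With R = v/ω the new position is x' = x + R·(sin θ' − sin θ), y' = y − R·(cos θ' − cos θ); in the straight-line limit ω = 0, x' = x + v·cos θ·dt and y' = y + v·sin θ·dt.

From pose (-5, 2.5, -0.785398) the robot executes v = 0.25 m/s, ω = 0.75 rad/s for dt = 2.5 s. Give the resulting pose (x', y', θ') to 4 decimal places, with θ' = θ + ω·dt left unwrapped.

(-4.4688, 2.5814, 1.0896)

θ' = -0.7854 + 0.75·2.5 = 1.0896
R = v/ω = 0.25/0.75 = 0.3333
x' = -5 + 0.3333·(sin 1.0896 − sin -0.7854) = -4.4688
y' = 2.5 − 0.3333·(cos 1.0896 − cos -0.7854) = 2.5814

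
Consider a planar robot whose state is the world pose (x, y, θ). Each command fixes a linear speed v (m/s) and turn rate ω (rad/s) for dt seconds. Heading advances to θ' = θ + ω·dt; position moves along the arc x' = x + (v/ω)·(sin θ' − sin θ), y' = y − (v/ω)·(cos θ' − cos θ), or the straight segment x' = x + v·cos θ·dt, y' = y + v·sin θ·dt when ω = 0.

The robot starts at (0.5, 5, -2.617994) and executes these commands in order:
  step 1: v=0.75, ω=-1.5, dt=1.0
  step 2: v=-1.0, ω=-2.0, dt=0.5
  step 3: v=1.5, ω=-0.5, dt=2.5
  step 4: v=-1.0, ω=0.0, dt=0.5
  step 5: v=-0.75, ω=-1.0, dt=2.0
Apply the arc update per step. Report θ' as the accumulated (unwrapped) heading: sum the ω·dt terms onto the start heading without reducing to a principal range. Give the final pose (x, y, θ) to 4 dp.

step 1: θ'=-4.1180 (R=-0.5000) → pose (-0.1642, 5.1530, -4.1180)
step 2: θ'=-5.1180 (R=0.5000) → pose (-0.1191, 4.6757, -5.1180)
step 3: θ'=-6.3680 (R=-3.0000) → pose (2.8917, 6.4812, -6.3680)
step 4: θ'=-6.3680 (straight) → pose (2.3935, 6.5236, -6.3680)
step 5: θ'=-8.3680 (R=0.7500) → pose (1.8039, 7.6396, -8.3680)

(1.8039, 7.6396, -8.3680)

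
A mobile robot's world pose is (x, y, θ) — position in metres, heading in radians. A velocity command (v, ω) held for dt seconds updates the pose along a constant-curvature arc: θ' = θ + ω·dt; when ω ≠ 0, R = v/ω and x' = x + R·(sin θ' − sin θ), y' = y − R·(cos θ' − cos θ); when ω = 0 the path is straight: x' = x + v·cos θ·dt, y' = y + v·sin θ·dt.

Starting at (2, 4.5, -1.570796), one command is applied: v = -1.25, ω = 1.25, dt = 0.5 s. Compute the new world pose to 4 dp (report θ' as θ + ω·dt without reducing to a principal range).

(1.8110, 5.0851, -0.9458)

θ' = -1.5708 + 1.25·0.5 = -0.9458
R = v/ω = -1.25/1.25 = -1.0000
x' = 2 + -1.0000·(sin -0.9458 − sin -1.5708) = 1.8110
y' = 4.5 − -1.0000·(cos -0.9458 − cos -1.5708) = 5.0851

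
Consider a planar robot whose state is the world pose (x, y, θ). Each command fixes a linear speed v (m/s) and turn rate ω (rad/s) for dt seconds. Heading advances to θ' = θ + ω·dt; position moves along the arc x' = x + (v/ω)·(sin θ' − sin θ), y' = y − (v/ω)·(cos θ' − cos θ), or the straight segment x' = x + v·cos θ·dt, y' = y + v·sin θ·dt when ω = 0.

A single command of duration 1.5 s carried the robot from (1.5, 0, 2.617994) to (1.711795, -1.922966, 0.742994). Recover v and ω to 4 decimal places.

v = -1.5000, ω = -1.2500

Δθ = 0.742994 − 2.617994 = -1.875000
ω = Δθ/dt = -1.875000/1.5 = -1.2500
R = −Δy/(cos θ' − cos θ) = 1.2000
v = R·ω = 1.2000·-1.2500 = -1.5000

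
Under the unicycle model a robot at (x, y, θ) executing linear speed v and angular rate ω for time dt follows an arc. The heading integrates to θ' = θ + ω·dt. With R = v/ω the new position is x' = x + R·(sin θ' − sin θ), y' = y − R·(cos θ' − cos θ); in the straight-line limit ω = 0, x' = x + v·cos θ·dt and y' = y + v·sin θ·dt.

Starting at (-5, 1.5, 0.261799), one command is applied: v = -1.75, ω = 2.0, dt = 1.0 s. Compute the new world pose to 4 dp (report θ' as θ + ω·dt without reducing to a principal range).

θ' = 0.2618 + 2.0·1.0 = 2.2618
R = v/ω = -1.75/2.0 = -0.8750
x' = -5 + -0.8750·(sin 2.2618 − sin 0.2618) = -5.4478
y' = 1.5 − -0.8750·(cos 2.2618 − cos 0.2618) = 0.0972

(-5.4478, 0.0972, 2.2618)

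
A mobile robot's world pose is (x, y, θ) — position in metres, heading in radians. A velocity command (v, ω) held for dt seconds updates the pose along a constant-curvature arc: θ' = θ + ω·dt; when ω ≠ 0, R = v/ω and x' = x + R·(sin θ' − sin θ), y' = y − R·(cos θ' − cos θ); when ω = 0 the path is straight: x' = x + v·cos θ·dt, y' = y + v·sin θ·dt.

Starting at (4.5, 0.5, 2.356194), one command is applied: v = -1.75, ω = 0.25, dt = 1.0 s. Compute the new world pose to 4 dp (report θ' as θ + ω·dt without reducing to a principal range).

(5.8785, -0.5707, 2.6062)

θ' = 2.3562 + 0.25·1.0 = 2.6062
R = v/ω = -1.75/0.25 = -7.0000
x' = 4.5 + -7.0000·(sin 2.6062 − sin 2.3562) = 5.8785
y' = 0.5 − -7.0000·(cos 2.6062 − cos 2.3562) = -0.5707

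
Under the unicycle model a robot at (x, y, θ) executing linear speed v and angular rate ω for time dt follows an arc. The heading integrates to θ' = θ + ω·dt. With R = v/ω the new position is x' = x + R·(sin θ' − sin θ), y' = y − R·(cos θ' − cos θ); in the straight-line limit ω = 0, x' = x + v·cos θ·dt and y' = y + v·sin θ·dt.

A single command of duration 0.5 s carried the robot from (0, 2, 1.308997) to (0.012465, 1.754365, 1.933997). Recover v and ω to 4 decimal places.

Δθ = 1.933997 − 1.308997 = 0.625000
ω = Δθ/dt = 0.625000/0.5 = 1.2500
R = −Δy/(cos θ' − cos θ) = -0.4000
v = R·ω = -0.4000·1.2500 = -0.5000

v = -0.5000, ω = 1.2500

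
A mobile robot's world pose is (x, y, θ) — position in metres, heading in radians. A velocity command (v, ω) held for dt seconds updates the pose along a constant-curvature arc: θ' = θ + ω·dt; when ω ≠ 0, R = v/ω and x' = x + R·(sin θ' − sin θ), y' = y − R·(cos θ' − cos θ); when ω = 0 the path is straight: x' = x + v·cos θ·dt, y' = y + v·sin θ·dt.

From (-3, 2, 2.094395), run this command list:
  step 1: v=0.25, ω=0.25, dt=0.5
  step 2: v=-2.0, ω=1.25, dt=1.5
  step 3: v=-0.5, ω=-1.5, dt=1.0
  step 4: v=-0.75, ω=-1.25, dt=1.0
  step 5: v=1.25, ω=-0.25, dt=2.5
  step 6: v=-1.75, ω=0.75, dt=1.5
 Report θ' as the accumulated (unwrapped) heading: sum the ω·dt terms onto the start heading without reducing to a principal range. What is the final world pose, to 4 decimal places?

step 1: θ'=2.2194 (R=1.0000) → pose (-3.0691, 2.1041, 2.2194)
step 2: θ'=4.0944 (R=-1.6000) → pose (-0.4899, 2.1435, 4.0944)
step 3: θ'=2.5944 (R=0.3333) → pose (-0.0448, 2.2351, 2.5944)
step 4: θ'=1.3444 (R=0.6000) → pose (0.2277, 1.5880, 1.3444)
step 5: θ'=0.7194 (R=-5.0000) → pose (1.8054, 4.2267, 0.7194)
step 6: θ'=1.8444 (R=-2.3333) → pose (1.0964, 1.8410, 1.8444)

(1.0964, 1.8410, 1.8444)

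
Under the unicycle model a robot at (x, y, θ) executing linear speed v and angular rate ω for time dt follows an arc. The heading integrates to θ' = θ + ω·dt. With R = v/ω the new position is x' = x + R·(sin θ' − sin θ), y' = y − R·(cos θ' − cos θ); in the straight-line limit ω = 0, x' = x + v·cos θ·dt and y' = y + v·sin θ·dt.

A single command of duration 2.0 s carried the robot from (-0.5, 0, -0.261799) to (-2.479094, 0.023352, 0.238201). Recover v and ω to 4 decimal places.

Δθ = 0.238201 − -0.261799 = 0.500000
ω = Δθ/dt = 0.500000/2.0 = 0.2500
R = Δx/(sin θ' − sin θ) = -4.0000
v = R·ω = -4.0000·0.2500 = -1.0000

v = -1.0000, ω = 0.2500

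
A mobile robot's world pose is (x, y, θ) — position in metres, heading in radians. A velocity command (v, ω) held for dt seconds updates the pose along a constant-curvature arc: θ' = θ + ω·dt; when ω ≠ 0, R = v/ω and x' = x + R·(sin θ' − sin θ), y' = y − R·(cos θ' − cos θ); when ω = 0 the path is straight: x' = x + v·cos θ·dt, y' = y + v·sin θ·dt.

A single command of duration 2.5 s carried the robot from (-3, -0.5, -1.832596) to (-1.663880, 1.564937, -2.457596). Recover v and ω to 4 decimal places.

v = -1.0000, ω = -0.2500

Δθ = -2.457596 − -1.832596 = -0.625000
ω = Δθ/dt = -0.625000/2.5 = -0.2500
R = −Δy/(cos θ' − cos θ) = 4.0000
v = R·ω = 4.0000·-0.2500 = -1.0000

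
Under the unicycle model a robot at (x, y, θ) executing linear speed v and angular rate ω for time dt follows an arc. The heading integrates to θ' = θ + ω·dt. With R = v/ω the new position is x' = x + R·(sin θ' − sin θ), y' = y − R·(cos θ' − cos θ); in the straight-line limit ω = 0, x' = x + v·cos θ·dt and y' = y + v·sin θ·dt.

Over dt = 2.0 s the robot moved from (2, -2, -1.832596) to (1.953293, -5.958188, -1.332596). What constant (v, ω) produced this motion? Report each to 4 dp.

Δθ = -1.332596 − -1.832596 = 0.500000
ω = Δθ/dt = 0.500000/2.0 = 0.2500
R = −Δy/(cos θ' − cos θ) = 8.0000
v = R·ω = 8.0000·0.2500 = 2.0000

v = 2.0000, ω = 0.2500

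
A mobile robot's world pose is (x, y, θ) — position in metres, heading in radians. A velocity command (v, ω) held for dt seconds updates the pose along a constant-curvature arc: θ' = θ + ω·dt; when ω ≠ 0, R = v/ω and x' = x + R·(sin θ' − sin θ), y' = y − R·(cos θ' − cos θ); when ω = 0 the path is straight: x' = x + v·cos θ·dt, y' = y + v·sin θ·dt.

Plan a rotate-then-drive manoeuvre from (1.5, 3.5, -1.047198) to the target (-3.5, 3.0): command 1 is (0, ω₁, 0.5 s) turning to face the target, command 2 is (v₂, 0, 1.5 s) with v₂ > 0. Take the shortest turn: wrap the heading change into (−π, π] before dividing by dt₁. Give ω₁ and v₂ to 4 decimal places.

ω₁ = -3.9895, v₂ = 3.3500

heading to target = atan2(3−3.5, -3.5−1.5) = -3.0419
Δθ = wrap(-3.0419 − -1.0472) = -1.9947; ω₁ = Δθ/dt₁ = -3.9895
distance = √((-3.5−1.5)² + (3−3.5)²) = 5.0249; v₂ = distance/dt₂ = 3.3500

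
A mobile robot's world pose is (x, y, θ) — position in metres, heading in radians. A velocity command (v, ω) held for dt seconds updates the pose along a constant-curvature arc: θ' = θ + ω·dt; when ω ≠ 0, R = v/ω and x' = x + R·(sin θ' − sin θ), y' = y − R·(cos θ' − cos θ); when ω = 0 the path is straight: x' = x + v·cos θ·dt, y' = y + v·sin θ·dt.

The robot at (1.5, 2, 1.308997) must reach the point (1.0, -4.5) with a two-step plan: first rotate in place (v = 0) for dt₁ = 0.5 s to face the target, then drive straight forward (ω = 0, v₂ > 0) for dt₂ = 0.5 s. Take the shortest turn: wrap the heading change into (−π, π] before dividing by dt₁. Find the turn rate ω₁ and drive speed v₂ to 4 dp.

ω₁ = -5.9131, v₂ = 13.0384

heading to target = atan2(-4.5−2, 1−1.5) = -1.6476
Δθ = wrap(-1.6476 − 1.3090) = -2.9566; ω₁ = Δθ/dt₁ = -5.9131
distance = √((1−1.5)² + (-4.5−2)²) = 6.5192; v₂ = distance/dt₂ = 13.0384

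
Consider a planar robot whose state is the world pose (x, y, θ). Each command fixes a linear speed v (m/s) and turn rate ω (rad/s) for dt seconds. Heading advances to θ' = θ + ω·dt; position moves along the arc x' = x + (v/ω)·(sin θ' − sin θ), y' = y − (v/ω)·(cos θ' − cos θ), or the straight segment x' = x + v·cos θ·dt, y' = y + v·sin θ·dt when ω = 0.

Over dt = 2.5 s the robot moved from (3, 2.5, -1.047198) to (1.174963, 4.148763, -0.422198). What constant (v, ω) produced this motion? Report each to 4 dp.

Δθ = -0.422198 − -1.047198 = 0.625000
ω = Δθ/dt = 0.625000/2.5 = 0.2500
R = Δx/(sin θ' − sin θ) = -4.0000
v = R·ω = -4.0000·0.2500 = -1.0000

v = -1.0000, ω = 0.2500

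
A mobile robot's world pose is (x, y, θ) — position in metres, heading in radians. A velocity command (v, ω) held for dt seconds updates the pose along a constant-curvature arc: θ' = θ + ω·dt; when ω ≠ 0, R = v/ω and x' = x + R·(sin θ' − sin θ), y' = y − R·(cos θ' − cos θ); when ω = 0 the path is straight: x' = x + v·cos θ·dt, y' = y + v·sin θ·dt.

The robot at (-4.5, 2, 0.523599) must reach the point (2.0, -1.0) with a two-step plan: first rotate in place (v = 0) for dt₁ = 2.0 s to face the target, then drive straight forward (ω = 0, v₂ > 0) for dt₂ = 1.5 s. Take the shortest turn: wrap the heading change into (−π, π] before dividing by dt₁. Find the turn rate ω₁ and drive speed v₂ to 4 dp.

heading to target = atan2(-1−2, 2−-4.5) = -0.4324
Δθ = wrap(-0.4324 − 0.5236) = -0.9560; ω₁ = Δθ/dt₁ = -0.4780
distance = √((2−-4.5)² + (-1−2)²) = 7.1589; v₂ = distance/dt₂ = 4.7726

ω₁ = -0.4780, v₂ = 4.7726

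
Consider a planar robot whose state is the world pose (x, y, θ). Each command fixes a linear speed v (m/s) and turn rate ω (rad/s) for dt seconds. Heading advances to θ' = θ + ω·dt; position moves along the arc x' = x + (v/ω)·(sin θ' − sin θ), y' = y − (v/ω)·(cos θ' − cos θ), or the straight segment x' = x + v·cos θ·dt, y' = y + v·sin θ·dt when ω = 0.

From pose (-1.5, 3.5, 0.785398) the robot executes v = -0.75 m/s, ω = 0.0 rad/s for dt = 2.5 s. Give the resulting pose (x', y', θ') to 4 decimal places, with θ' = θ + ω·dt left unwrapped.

(-2.8258, 2.1742, 0.7854)

θ' = 0.7854 + 0.0·2.5 = 0.7854
ω = 0 → straight: x' = -1.5 + -0.75·cos(0.7854)·2.5 = -2.8258
y' = 3.5 + -0.75·sin(0.7854)·2.5 = 2.1742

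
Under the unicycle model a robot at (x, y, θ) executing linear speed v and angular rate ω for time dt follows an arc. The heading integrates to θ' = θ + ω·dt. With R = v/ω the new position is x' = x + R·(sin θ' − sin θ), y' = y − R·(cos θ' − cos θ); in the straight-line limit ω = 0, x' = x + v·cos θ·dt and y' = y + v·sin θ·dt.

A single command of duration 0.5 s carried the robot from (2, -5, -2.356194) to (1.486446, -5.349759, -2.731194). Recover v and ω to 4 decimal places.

Δθ = -2.731194 − -2.356194 = -0.375000
ω = Δθ/dt = -0.375000/0.5 = -0.7500
R = Δx/(sin θ' − sin θ) = -1.6667
v = R·ω = -1.6667·-0.7500 = 1.2500

v = 1.2500, ω = -0.7500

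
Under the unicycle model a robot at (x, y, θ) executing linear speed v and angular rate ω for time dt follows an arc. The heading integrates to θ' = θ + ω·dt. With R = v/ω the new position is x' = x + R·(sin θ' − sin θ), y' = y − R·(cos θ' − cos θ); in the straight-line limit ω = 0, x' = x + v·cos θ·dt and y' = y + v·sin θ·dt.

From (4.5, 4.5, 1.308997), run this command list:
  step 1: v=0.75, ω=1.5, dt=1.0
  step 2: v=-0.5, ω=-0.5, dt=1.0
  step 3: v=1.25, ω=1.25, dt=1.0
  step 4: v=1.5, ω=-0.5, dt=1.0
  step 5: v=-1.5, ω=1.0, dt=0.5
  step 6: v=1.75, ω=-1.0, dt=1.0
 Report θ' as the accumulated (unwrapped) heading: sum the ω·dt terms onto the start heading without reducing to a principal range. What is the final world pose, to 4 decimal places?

(1.0443, 5.0857, 2.5590)

step 1: θ'=2.8090 (R=0.5000) → pose (4.1803, 5.1020, 2.8090)
step 2: θ'=2.3090 (R=1.0000) → pose (4.5935, 4.8298, 2.3090)
step 3: θ'=3.5590 (R=1.0000) → pose (3.4484, 5.0710, 3.5590)
step 4: θ'=3.0590 (R=-3.0000) → pose (1.9847, 4.8236, 3.0590)
step 5: θ'=3.5590 (R=-1.5000) → pose (2.7166, 4.9473, 3.5590)
step 6: θ'=2.5590 (R=-1.7500) → pose (1.0443, 5.0857, 2.5590)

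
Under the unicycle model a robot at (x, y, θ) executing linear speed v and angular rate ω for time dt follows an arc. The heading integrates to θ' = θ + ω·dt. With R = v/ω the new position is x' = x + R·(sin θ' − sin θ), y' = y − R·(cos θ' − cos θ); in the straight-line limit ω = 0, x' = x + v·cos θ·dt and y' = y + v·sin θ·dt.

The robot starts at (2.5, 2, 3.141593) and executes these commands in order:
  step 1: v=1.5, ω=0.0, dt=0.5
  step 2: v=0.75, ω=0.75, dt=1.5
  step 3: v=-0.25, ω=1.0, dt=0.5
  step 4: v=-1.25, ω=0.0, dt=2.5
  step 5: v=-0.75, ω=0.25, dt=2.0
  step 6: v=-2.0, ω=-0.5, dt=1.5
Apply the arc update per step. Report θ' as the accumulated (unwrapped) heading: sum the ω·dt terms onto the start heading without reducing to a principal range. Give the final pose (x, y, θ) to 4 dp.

step 1: θ'=3.1416 (straight) → pose (1.7500, 2.0000, 3.1416)
step 2: θ'=4.2666 (R=1.0000) → pose (0.8477, 1.4312, 4.2666)
step 3: θ'=4.7666 (R=-0.2500) → pose (0.8718, 1.5525, 4.7666)
step 4: θ'=4.7666 (straight) → pose (0.7025, 4.6729, 4.7666)
step 5: θ'=5.2666 (R=-3.0000) → pose (0.2579, 6.0892, 5.2666)
step 6: θ'=4.5166 (R=4.0000) → pose (-0.2644, 8.9724, 4.5166)

(-0.2644, 8.9724, 4.5166)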